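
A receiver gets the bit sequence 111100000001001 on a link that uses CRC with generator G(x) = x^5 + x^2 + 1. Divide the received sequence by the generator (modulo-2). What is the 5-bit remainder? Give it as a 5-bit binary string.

Modulo-2 division of 111100000001001 by 100101:
  pos 0: 111100 XOR 100101 = 011001
  pos 1: 110010 XOR 100101 = 010111
  pos 2: 101110 XOR 100101 = 001011
  pos 4: 101100 XOR 100101 = 001001
  pos 6: 100101 XOR 100101 = 000000
Remainder = 00001 (nonzero — an error is detected).

00001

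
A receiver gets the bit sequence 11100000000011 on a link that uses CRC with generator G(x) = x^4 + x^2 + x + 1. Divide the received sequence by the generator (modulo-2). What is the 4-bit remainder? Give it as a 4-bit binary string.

0001

Modulo-2 division of 11100000000011 by 10111:
  pos 0: 11100 XOR 10111 = 01011
  pos 1: 10110 XOR 10111 = 00001
  pos 5: 10000 XOR 10111 = 00111
  pos 7: 11100 XOR 10111 = 01011
  pos 8: 10111 XOR 10111 = 00000
Remainder = 0001 (nonzero — an error is detected).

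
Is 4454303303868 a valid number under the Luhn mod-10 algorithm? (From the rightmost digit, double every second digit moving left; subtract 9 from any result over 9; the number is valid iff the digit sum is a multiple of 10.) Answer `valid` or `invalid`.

From the right, keep odd positions and double even positions (subtract 9 from any doubled value over 9):
  doubled (positions 2,4,...): 3 6 6 0 8 8 → sum 31
  kept (positions 1,3,...): 8 8 0 3 3 5 4 → sum 31
Total = 62.
62 mod 10 = 2, so the number is invalid.

invalid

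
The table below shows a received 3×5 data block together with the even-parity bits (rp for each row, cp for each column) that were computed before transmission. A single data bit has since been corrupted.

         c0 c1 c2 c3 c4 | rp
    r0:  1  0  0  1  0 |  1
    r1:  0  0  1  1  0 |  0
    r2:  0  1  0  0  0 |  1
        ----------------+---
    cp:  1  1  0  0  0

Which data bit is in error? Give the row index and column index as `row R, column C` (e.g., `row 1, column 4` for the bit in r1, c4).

row 0, column 2

Recompute each row's even parity and compare to rp:
  r0: data parity 0, sent rp 1 → mismatch
  r1: data parity 0, sent rp 0 → ok
  r2: data parity 1, sent rp 1 → ok
Recompute each column's even parity and compare to cp:
  c0: data parity 1, sent cp 1 → ok
  c1: data parity 1, sent cp 1 → ok
  c2: data parity 1, sent cp 0 → mismatch
  c3: data parity 0, sent cp 0 → ok
  c4: data parity 0, sent cp 0 → ok
Exactly one row (r0) and one column (c2) fail → the flipped bit is at their intersection.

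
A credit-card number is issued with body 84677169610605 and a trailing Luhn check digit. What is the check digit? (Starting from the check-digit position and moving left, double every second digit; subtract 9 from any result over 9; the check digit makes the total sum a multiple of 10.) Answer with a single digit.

7

Partial digits right→left: 5 0 6 0 1 6 9 6 1 7 7 6 4 8
Double every second digit counting from the check-digit position (so the 1st, 3rd, 5th, ... of the partial from the right).
  doubled (with −9 where >9): 1 3 2 9 2 5 8 → sum 30
  kept as-is: 0 0 6 6 7 6 8 → sum 33
Total = 30 + 33 = 63.
Check digit = (10 − (63 mod 10)) mod 10 = 7.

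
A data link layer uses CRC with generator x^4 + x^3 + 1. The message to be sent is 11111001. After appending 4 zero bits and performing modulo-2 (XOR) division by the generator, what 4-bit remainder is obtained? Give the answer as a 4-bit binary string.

0010

Append 4 zeros: 111110010000. Divide by 11001 (XOR where the leading bit is 1):
  pos 0: 11111 XOR 11001 = 00110
  pos 2: 11000 XOR 11001 = 00001
  pos 6: 11000 XOR 11001 = 00001
Remainder (last 4 bits) = 0010. This is the CRC / FCS.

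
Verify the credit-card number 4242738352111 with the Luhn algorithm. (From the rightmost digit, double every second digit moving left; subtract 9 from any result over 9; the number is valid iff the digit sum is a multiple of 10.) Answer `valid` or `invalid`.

invalid

From the right, keep odd positions and double even positions (subtract 9 from any doubled value over 9):
  doubled (positions 2,4,...): 2 4 6 6 4 4 → sum 26
  kept (positions 1,3,...): 1 1 5 8 7 4 4 → sum 30
Total = 56.
56 mod 10 = 6, so the number is invalid.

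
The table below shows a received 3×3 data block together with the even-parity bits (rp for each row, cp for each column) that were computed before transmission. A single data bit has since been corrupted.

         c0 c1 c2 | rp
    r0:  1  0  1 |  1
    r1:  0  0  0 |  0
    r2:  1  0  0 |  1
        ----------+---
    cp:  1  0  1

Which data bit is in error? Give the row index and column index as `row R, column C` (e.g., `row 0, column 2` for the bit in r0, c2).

Recompute each row's even parity and compare to rp:
  r0: data parity 0, sent rp 1 → mismatch
  r1: data parity 0, sent rp 0 → ok
  r2: data parity 1, sent rp 1 → ok
Recompute each column's even parity and compare to cp:
  c0: data parity 0, sent cp 1 → mismatch
  c1: data parity 0, sent cp 0 → ok
  c2: data parity 1, sent cp 1 → ok
Exactly one row (r0) and one column (c0) fail → the flipped bit is at their intersection.

row 0, column 0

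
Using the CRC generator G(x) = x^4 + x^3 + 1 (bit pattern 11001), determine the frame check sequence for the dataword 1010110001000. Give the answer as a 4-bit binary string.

0111

Append 4 zeros: 10101100010000000. Divide by 11001 (XOR where the leading bit is 1):
  pos 0: 10101 XOR 11001 = 01100
  pos 1: 11001 XOR 11001 = 00000
  pos 9: 10000 XOR 11001 = 01001
  pos 10: 10010 XOR 11001 = 01011
  pos 11: 10110 XOR 11001 = 01111
  pos 12: 11110 XOR 11001 = 00111
Remainder (last 4 bits) = 0111. This is the CRC / FCS.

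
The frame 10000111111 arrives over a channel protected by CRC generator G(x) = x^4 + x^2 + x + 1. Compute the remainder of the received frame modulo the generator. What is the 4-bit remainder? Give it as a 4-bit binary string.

Modulo-2 division of 10000111111 by 10111:
  pos 0: 10000 XOR 10111 = 00111
  pos 2: 11111 XOR 10111 = 01000
  pos 3: 10001 XOR 10111 = 00110
  pos 5: 11011 XOR 10111 = 01100
  pos 6: 11001 XOR 10111 = 01110
Remainder = 1110 (nonzero — an error is detected).

1110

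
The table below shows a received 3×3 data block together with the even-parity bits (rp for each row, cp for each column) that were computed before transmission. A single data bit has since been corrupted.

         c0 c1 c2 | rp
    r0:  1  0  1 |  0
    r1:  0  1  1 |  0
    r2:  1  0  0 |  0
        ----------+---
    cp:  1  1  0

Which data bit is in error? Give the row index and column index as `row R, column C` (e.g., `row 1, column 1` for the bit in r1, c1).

row 2, column 0

Recompute each row's even parity and compare to rp:
  r0: data parity 0, sent rp 0 → ok
  r1: data parity 0, sent rp 0 → ok
  r2: data parity 1, sent rp 0 → mismatch
Recompute each column's even parity and compare to cp:
  c0: data parity 0, sent cp 1 → mismatch
  c1: data parity 1, sent cp 1 → ok
  c2: data parity 0, sent cp 0 → ok
Exactly one row (r2) and one column (c0) fail → the flipped bit is at their intersection.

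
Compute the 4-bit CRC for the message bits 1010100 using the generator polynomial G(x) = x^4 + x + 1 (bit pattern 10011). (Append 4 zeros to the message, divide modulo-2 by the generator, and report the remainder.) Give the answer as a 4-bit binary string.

1110

Append 4 zeros: 10101000000. Divide by 10011 (XOR where the leading bit is 1):
  pos 0: 10101 XOR 10011 = 00110
  pos 2: 11000 XOR 10011 = 01011
  pos 3: 10110 XOR 10011 = 00101
  pos 5: 10100 XOR 10011 = 00111
Remainder (last 4 bits) = 1110. This is the CRC / FCS.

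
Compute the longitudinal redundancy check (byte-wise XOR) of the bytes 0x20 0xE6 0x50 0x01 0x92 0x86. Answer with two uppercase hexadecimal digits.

XOR the bytes together:
  start with 0x20
  0x20 ⊕ 0xE6 = 0xC6
  0xC6 ⊕ 0x50 = 0x96
  0x96 ⊕ 0x01 = 0x97
  0x97 ⊕ 0x92 = 0x05
  0x05 ⊕ 0x86 = 0x83

83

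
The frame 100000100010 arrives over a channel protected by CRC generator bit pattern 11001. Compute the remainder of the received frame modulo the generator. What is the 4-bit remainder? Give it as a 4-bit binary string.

0100

Modulo-2 division of 100000100010 by 11001:
  pos 0: 10000 XOR 11001 = 01001
  pos 1: 10010 XOR 11001 = 01011
  pos 2: 10111 XOR 11001 = 01110
  pos 3: 11100 XOR 11001 = 00101
  pos 5: 10100 XOR 11001 = 01101
  pos 6: 11011 XOR 11001 = 00010
Remainder = 0100 (nonzero — an error is detected).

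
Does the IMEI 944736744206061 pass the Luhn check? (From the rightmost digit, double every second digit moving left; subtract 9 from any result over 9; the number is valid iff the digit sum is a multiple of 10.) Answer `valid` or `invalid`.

invalid

From the right, keep odd positions and double even positions (subtract 9 from any doubled value over 9):
  doubled (positions 2,4,...): 3 3 4 8 3 5 8 → sum 34
  kept (positions 1,3,...): 1 0 0 4 7 3 4 9 → sum 28
Total = 62.
62 mod 10 = 2, so the number is invalid.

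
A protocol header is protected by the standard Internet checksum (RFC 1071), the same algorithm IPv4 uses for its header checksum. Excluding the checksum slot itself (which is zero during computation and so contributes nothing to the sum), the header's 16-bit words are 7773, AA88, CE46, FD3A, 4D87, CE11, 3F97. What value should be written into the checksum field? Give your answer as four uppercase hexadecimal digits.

B751

One's-complement addition (fold any carry out of bit 15 back into bit 0):
  0x7773 + 0xAA88 = 0x121FB → wrap carry → 0x21FC
  0x21FC + 0xCE46 = 0x0F042
  0xF042 + 0xFD3A = 0x1ED7C → wrap carry → 0xED7D
  0xED7D + 0x4D87 = 0x13B04 → wrap carry → 0x3B05
  0x3B05 + 0xCE11 = 0x10916 → wrap carry → 0x0917
  0x0917 + 0x3F97 = 0x048AE
One's-complement sum = 0x48AE.
Checksum = ~0x48AE & 0xFFFF = 0xB751.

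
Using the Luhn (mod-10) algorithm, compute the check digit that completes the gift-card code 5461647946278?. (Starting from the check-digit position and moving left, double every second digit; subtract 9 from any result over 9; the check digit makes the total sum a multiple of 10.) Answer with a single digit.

8

Partial digits right→left: 8 7 2 6 4 9 7 4 6 1 6 4 5
Double every second digit counting from the check-digit position (so the 1st, 3rd, 5th, ... of the partial from the right).
  doubled (with −9 where >9): 7 4 8 5 3 3 1 → sum 31
  kept as-is: 7 6 9 4 1 4 → sum 31
Total = 31 + 31 = 62.
Check digit = (10 − (62 mod 10)) mod 10 = 8.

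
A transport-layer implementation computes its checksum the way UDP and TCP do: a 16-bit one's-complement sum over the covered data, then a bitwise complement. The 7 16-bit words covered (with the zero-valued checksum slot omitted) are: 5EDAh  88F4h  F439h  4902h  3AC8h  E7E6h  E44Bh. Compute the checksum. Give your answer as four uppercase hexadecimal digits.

D3F9

One's-complement addition (fold any carry out of bit 15 back into bit 0):
  0x5EDA + 0x88F4 = 0x0E7CE
  0xE7CE + 0xF439 = 0x1DC07 → wrap carry → 0xDC08
  0xDC08 + 0x4902 = 0x1250A → wrap carry → 0x250B
  0x250B + 0x3AC8 = 0x05FD3
  0x5FD3 + 0xE7E6 = 0x147B9 → wrap carry → 0x47BA
  0x47BA + 0xE44B = 0x12C05 → wrap carry → 0x2C06
One's-complement sum = 0x2C06.
Checksum = ~0x2C06 & 0xFFFF = 0xD3F9.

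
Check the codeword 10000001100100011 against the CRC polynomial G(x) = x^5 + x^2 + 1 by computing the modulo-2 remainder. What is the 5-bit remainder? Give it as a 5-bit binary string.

Modulo-2 division of 10000001100100011 by 100101:
  pos 0: 100000 XOR 100101 = 000101
  pos 3: 101011 XOR 100101 = 001110
  pos 5: 111000 XOR 100101 = 011101
  pos 6: 111011 XOR 100101 = 011110
  pos 7: 111100 XOR 100101 = 011001
  pos 8: 110010 XOR 100101 = 010111
  pos 9: 101110 XOR 100101 = 001011
  pos 11: 101111 XOR 100101 = 001010
Remainder = 01010 (nonzero — an error is detected).

01010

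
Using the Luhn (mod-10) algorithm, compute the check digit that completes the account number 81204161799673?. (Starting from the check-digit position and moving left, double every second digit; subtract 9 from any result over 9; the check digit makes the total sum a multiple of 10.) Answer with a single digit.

Partial digits right→left: 3 7 6 9 9 7 1 6 1 4 0 2 1 8
Double every second digit counting from the check-digit position (so the 1st, 3rd, 5th, ... of the partial from the right).
  doubled (with −9 where >9): 6 3 9 2 2 0 2 → sum 24
  kept as-is: 7 9 7 6 4 2 8 → sum 43
Total = 24 + 43 = 67.
Check digit = (10 − (67 mod 10)) mod 10 = 3.

3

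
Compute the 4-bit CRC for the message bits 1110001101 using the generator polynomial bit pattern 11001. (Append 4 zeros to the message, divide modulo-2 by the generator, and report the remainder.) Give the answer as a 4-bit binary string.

Append 4 zeros: 11100011010000. Divide by 11001 (XOR where the leading bit is 1):
  pos 0: 11100 XOR 11001 = 00101
  pos 2: 10101 XOR 11001 = 01100
  pos 3: 11001 XOR 11001 = 00000
  pos 9: 10000 XOR 11001 = 01001
Remainder (last 4 bits) = 1001. This is the CRC / FCS.

1001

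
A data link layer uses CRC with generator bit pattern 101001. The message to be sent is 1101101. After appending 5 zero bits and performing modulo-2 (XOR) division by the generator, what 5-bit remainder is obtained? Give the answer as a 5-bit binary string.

00010

Append 5 zeros: 110110100000. Divide by 101001 (XOR where the leading bit is 1):
  pos 0: 110110 XOR 101001 = 011111
  pos 1: 111111 XOR 101001 = 010110
  pos 2: 101100 XOR 101001 = 000101
  pos 5: 101000 XOR 101001 = 000001
Remainder (last 5 bits) = 00010. This is the CRC / FCS.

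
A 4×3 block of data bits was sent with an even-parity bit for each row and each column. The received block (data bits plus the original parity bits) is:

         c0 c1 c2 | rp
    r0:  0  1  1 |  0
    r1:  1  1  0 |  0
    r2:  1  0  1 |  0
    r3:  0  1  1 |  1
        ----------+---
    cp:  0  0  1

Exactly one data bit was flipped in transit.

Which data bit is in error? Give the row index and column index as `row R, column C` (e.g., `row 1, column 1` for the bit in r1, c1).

row 3, column 1

Recompute each row's even parity and compare to rp:
  r0: data parity 0, sent rp 0 → ok
  r1: data parity 0, sent rp 0 → ok
  r2: data parity 0, sent rp 0 → ok
  r3: data parity 0, sent rp 1 → mismatch
Recompute each column's even parity and compare to cp:
  c0: data parity 0, sent cp 0 → ok
  c1: data parity 1, sent cp 0 → mismatch
  c2: data parity 1, sent cp 1 → ok
Exactly one row (r3) and one column (c1) fail → the flipped bit is at their intersection.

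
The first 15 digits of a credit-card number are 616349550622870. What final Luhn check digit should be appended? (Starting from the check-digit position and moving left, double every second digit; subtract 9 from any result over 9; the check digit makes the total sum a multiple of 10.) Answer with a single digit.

1

Partial digits right→left: 0 7 8 2 2 6 0 5 5 9 4 3 6 1 6
Double every second digit counting from the check-digit position (so the 1st, 3rd, 5th, ... of the partial from the right).
  doubled (with −9 where >9): 0 7 4 0 1 8 3 3 → sum 26
  kept as-is: 7 2 6 5 9 3 1 → sum 33
Total = 26 + 33 = 59.
Check digit = (10 − (59 mod 10)) mod 10 = 1.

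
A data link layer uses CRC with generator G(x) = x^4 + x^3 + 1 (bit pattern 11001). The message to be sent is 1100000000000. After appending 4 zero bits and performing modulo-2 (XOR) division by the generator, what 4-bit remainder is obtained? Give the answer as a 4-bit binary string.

Append 4 zeros: 11000000000000000. Divide by 11001 (XOR where the leading bit is 1):
  pos 0: 11000 XOR 11001 = 00001
  pos 4: 10000 XOR 11001 = 01001
  pos 5: 10010 XOR 11001 = 01011
  pos 6: 10110 XOR 11001 = 01111
  pos 7: 11110 XOR 11001 = 00111
  pos 9: 11100 XOR 11001 = 00101
  pos 11: 10100 XOR 11001 = 01101
  pos 12: 11010 XOR 11001 = 00011
Remainder (last 4 bits) = 0011. This is the CRC / FCS.

0011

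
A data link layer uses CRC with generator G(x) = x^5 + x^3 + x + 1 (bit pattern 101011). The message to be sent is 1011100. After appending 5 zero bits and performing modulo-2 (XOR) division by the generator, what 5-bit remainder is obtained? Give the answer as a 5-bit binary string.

Append 5 zeros: 101110000000. Divide by 101011 (XOR where the leading bit is 1):
  pos 0: 101110 XOR 101011 = 000101
  pos 3: 101000 XOR 101011 = 000011
Remainder (last 5 bits) = 11000. This is the CRC / FCS.

11000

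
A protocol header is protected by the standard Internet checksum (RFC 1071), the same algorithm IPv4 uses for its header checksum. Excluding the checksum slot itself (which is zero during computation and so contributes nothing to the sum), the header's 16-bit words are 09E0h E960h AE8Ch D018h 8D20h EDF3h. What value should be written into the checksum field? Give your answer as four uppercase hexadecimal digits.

1305

One's-complement addition (fold any carry out of bit 15 back into bit 0):
  0x09E0 + 0xE960 = 0x0F340
  0xF340 + 0xAE8C = 0x1A1CC → wrap carry → 0xA1CD
  0xA1CD + 0xD018 = 0x171E5 → wrap carry → 0x71E6
  0x71E6 + 0x8D20 = 0x0FF06
  0xFF06 + 0xEDF3 = 0x1ECF9 → wrap carry → 0xECFA
One's-complement sum = 0xECFA.
Checksum = ~0xECFA & 0xFFFF = 0x1305.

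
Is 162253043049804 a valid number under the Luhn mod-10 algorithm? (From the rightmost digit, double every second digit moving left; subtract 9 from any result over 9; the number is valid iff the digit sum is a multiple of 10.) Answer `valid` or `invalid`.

From the right, keep odd positions and double even positions (subtract 9 from any doubled value over 9):
  doubled (positions 2,4,...): 0 9 0 8 6 4 3 → sum 30
  kept (positions 1,3,...): 4 8 4 3 0 5 2 1 → sum 27
Total = 57.
57 mod 10 = 7, so the number is invalid.

invalid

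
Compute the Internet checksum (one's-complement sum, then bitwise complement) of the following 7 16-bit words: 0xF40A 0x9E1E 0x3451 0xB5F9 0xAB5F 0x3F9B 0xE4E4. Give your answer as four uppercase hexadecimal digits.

B3AB

One's-complement addition (fold any carry out of bit 15 back into bit 0):
  0xF40A + 0x9E1E = 0x19228 → wrap carry → 0x9229
  0x9229 + 0x3451 = 0x0C67A
  0xC67A + 0xB5F9 = 0x17C73 → wrap carry → 0x7C74
  0x7C74 + 0xAB5F = 0x127D3 → wrap carry → 0x27D4
  0x27D4 + 0x3F9B = 0x0676F
  0x676F + 0xE4E4 = 0x14C53 → wrap carry → 0x4C54
One's-complement sum = 0x4C54.
Checksum = ~0x4C54 & 0xFFFF = 0xB3AB.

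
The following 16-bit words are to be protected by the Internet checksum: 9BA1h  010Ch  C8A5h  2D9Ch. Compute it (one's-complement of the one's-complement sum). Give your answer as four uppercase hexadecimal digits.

One's-complement addition (fold any carry out of bit 15 back into bit 0):
  0x9BA1 + 0x010C = 0x09CAD
  0x9CAD + 0xC8A5 = 0x16552 → wrap carry → 0x6553
  0x6553 + 0x2D9C = 0x092EF
One's-complement sum = 0x92EF.
Checksum = ~0x92EF & 0xFFFF = 0x6D10.

6D10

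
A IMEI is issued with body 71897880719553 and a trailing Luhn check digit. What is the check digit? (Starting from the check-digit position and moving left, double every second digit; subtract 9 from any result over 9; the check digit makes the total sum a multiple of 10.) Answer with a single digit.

2

Partial digits right→left: 3 5 5 9 1 7 0 8 8 7 9 8 1 7
Double every second digit counting from the check-digit position (so the 1st, 3rd, 5th, ... of the partial from the right).
  doubled (with −9 where >9): 6 1 2 0 7 9 2 → sum 27
  kept as-is: 5 9 7 8 7 8 7 → sum 51
Total = 27 + 51 = 78.
Check digit = (10 − (78 mod 10)) mod 10 = 2.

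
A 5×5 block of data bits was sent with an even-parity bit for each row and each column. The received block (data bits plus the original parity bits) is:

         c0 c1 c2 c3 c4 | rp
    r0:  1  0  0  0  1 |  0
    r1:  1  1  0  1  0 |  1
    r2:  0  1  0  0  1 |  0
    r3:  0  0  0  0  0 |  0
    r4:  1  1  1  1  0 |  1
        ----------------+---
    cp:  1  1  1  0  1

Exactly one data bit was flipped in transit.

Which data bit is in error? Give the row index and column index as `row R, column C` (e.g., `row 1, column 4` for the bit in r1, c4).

row 4, column 4

Recompute each row's even parity and compare to rp:
  r0: data parity 0, sent rp 0 → ok
  r1: data parity 1, sent rp 1 → ok
  r2: data parity 0, sent rp 0 → ok
  r3: data parity 0, sent rp 0 → ok
  r4: data parity 0, sent rp 1 → mismatch
Recompute each column's even parity and compare to cp:
  c0: data parity 1, sent cp 1 → ok
  c1: data parity 1, sent cp 1 → ok
  c2: data parity 1, sent cp 1 → ok
  c3: data parity 0, sent cp 0 → ok
  c4: data parity 0, sent cp 1 → mismatch
Exactly one row (r4) and one column (c4) fail → the flipped bit is at their intersection.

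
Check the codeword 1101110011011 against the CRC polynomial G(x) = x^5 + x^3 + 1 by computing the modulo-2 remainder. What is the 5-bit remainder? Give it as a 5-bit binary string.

Modulo-2 division of 1101110011011 by 101001:
  pos 0: 110111 XOR 101001 = 011110
  pos 1: 111100 XOR 101001 = 010101
  pos 2: 101010 XOR 101001 = 000011
  pos 6: 111101 XOR 101001 = 010100
  pos 7: 101001 XOR 101001 = 000000
Remainder = 00000 (zero — the frame passes the CRC check).

00000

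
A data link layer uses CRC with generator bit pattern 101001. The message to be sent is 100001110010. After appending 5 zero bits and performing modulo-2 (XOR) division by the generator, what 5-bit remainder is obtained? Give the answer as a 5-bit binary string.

Append 5 zeros: 10000111001000000. Divide by 101001 (XOR where the leading bit is 1):
  pos 0: 100001 XOR 101001 = 001000
  pos 2: 100011 XOR 101001 = 001010
  pos 4: 101000 XOR 101001 = 000001
  pos 9: 110000 XOR 101001 = 011001
  pos 10: 110010 XOR 101001 = 011011
  pos 11: 110110 XOR 101001 = 011111
Remainder (last 5 bits) = 11111. This is the CRC / FCS.

11111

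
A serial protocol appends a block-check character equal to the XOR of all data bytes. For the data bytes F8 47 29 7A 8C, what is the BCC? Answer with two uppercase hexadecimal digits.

60

XOR the bytes together:
  start with 0xF8
  0xF8 ⊕ 0x47 = 0xBF
  0xBF ⊕ 0x29 = 0x96
  0x96 ⊕ 0x7A = 0xEC
  0xEC ⊕ 0x8C = 0x60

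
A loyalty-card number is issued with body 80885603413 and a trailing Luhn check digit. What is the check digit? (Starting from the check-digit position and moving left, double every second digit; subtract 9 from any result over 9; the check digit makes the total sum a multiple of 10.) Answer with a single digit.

Partial digits right→left: 3 1 4 3 0 6 5 8 8 0 8
Double every second digit counting from the check-digit position (so the 1st, 3rd, 5th, ... of the partial from the right).
  doubled (with −9 where >9): 6 8 0 1 7 7 → sum 29
  kept as-is: 1 3 6 8 0 → sum 18
Total = 29 + 18 = 47.
Check digit = (10 − (47 mod 10)) mod 10 = 3.

3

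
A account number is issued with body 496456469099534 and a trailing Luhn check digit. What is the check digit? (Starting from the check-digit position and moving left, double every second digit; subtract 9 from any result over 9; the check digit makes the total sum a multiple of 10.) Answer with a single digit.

6

Partial digits right→left: 4 3 5 9 9 0 9 6 4 6 5 4 6 9 4
Double every second digit counting from the check-digit position (so the 1st, 3rd, 5th, ... of the partial from the right).
  doubled (with −9 where >9): 8 1 9 9 8 1 3 8 → sum 47
  kept as-is: 3 9 0 6 6 4 9 → sum 37
Total = 47 + 37 = 84.
Check digit = (10 − (84 mod 10)) mod 10 = 6.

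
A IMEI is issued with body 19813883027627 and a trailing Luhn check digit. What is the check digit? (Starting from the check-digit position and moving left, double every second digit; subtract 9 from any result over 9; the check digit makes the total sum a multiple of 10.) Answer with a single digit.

Partial digits right→left: 7 2 6 7 2 0 3 8 8 3 1 8 9 1
Double every second digit counting from the check-digit position (so the 1st, 3rd, 5th, ... of the partial from the right).
  doubled (with −9 where >9): 5 3 4 6 7 2 9 → sum 36
  kept as-is: 2 7 0 8 3 8 1 → sum 29
Total = 36 + 29 = 65.
Check digit = (10 − (65 mod 10)) mod 10 = 5.

5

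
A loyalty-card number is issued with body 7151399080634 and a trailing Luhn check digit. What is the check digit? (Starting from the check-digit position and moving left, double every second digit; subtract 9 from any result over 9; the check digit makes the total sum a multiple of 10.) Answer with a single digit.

Partial digits right→left: 4 3 6 0 8 0 9 9 3 1 5 1 7
Double every second digit counting from the check-digit position (so the 1st, 3rd, 5th, ... of the partial from the right).
  doubled (with −9 where >9): 8 3 7 9 6 1 5 → sum 39
  kept as-is: 3 0 0 9 1 1 → sum 14
Total = 39 + 14 = 53.
Check digit = (10 − (53 mod 10)) mod 10 = 7.

7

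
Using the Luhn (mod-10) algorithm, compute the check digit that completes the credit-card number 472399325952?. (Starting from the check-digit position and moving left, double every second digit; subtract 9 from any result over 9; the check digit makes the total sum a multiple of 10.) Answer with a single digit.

Partial digits right→left: 2 5 9 5 2 3 9 9 3 2 7 4
Double every second digit counting from the check-digit position (so the 1st, 3rd, 5th, ... of the partial from the right).
  doubled (with −9 where >9): 4 9 4 9 6 5 → sum 37
  kept as-is: 5 5 3 9 2 4 → sum 28
Total = 37 + 28 = 65.
Check digit = (10 − (65 mod 10)) mod 10 = 5.

5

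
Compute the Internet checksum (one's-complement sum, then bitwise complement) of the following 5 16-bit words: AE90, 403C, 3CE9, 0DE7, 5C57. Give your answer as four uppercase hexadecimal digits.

6A0B

One's-complement addition (fold any carry out of bit 15 back into bit 0):
  0xAE90 + 0x403C = 0x0EECC
  0xEECC + 0x3CE9 = 0x12BB5 → wrap carry → 0x2BB6
  0x2BB6 + 0x0DE7 = 0x0399D
  0x399D + 0x5C57 = 0x095F4
One's-complement sum = 0x95F4.
Checksum = ~0x95F4 & 0xFFFF = 0x6A0B.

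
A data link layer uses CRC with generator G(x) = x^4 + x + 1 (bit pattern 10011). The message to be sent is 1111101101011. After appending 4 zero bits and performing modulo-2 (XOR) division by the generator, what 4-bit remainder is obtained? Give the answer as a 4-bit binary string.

1011

Append 4 zeros: 11111011010110000. Divide by 10011 (XOR where the leading bit is 1):
  pos 0: 11111 XOR 10011 = 01100
  pos 1: 11000 XOR 10011 = 01011
  pos 2: 10111 XOR 10011 = 00100
  pos 4: 10010 XOR 10011 = 00001
  pos 8: 11011 XOR 10011 = 01000
  pos 9: 10000 XOR 10011 = 00011
  pos 12: 11000 XOR 10011 = 01011
Remainder (last 4 bits) = 1011. This is the CRC / FCS.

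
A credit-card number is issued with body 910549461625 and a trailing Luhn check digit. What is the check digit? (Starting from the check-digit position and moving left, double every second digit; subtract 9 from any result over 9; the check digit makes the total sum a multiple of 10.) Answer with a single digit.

Partial digits right→left: 5 2 6 1 6 4 9 4 5 0 1 9
Double every second digit counting from the check-digit position (so the 1st, 3rd, 5th, ... of the partial from the right).
  doubled (with −9 where >9): 1 3 3 9 1 2 → sum 19
  kept as-is: 2 1 4 4 0 9 → sum 20
Total = 19 + 20 = 39.
Check digit = (10 − (39 mod 10)) mod 10 = 1.

1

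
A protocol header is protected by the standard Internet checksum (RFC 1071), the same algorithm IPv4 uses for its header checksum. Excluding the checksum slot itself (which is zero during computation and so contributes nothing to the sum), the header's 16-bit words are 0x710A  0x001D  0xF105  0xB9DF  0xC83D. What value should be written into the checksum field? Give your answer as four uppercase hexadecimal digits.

1BB5

One's-complement addition (fold any carry out of bit 15 back into bit 0):
  0x710A + 0x001D = 0x07127
  0x7127 + 0xF105 = 0x1622C → wrap carry → 0x622D
  0x622D + 0xB9DF = 0x11C0C → wrap carry → 0x1C0D
  0x1C0D + 0xC83D = 0x0E44A
One's-complement sum = 0xE44A.
Checksum = ~0xE44A & 0xFFFF = 0x1BB5.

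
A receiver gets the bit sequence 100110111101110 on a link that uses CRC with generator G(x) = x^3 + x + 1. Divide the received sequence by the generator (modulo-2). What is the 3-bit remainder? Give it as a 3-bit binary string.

000

Modulo-2 division of 100110111101110 by 1011:
  pos 0: 1001 XOR 1011 = 0010
  pos 2: 1010 XOR 1011 = 0001
  pos 5: 1111 XOR 1011 = 0100
  pos 6: 1001 XOR 1011 = 0010
  pos 8: 1001 XOR 1011 = 0010
  pos 10: 1011 XOR 1011 = 0000
Remainder = 000 (zero — the frame passes the CRC check).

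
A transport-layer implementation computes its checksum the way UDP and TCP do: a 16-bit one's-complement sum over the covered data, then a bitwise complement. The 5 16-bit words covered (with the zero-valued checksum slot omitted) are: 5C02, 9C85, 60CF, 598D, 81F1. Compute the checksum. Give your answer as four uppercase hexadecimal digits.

CB29

One's-complement addition (fold any carry out of bit 15 back into bit 0):
  0x5C02 + 0x9C85 = 0x0F887
  0xF887 + 0x60CF = 0x15956 → wrap carry → 0x5957
  0x5957 + 0x598D = 0x0B2E4
  0xB2E4 + 0x81F1 = 0x134D5 → wrap carry → 0x34D6
One's-complement sum = 0x34D6.
Checksum = ~0x34D6 & 0xFFFF = 0xCB29.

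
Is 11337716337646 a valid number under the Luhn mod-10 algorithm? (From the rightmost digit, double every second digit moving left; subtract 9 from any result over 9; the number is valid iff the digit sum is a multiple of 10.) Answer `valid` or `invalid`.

From the right, keep odd positions and double even positions (subtract 9 from any doubled value over 9):
  doubled (positions 2,4,...): 8 5 6 2 5 6 2 → sum 34
  kept (positions 1,3,...): 6 6 3 6 7 3 1 → sum 32
Total = 66.
66 mod 10 = 6, so the number is invalid.

invalid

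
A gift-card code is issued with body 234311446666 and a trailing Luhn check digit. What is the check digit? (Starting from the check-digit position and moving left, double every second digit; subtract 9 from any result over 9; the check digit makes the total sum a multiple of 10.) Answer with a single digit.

9

Partial digits right→left: 6 6 6 6 4 4 1 1 3 4 3 2
Double every second digit counting from the check-digit position (so the 1st, 3rd, 5th, ... of the partial from the right).
  doubled (with −9 where >9): 3 3 8 2 6 6 → sum 28
  kept as-is: 6 6 4 1 4 2 → sum 23
Total = 28 + 23 = 51.
Check digit = (10 − (51 mod 10)) mod 10 = 9.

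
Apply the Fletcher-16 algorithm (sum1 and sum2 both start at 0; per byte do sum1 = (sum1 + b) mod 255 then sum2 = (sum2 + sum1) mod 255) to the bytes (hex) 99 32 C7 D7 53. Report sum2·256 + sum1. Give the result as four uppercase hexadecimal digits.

Running sums (mod 255):
  after byte 0 (99): sum1=153, sum2=153
  after byte 1 (32): sum1=203, sum2=101
  after byte 2 (C7): sum1=147, sum2=248
  after byte 3 (D7): sum1=107, sum2=100
  after byte 4 (53): sum1=190, sum2=35
Checksum = sum2·256 + sum1 = 35·256 + 190 = 9150 = 0x23BE.

23BE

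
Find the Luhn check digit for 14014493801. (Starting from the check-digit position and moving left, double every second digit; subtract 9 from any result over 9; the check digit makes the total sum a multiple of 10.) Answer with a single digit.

0

Partial digits right→left: 1 0 8 3 9 4 4 1 0 4 1
Double every second digit counting from the check-digit position (so the 1st, 3rd, 5th, ... of the partial from the right).
  doubled (with −9 where >9): 2 7 9 8 0 2 → sum 28
  kept as-is: 0 3 4 1 4 → sum 12
Total = 28 + 12 = 40.
Check digit = (10 − (40 mod 10)) mod 10 = 0.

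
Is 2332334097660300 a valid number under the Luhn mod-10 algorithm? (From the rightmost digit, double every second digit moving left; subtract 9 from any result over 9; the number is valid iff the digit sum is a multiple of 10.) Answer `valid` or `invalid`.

valid

From the right, keep odd positions and double even positions (subtract 9 from any doubled value over 9):
  doubled (positions 2,4,...): 0 0 3 9 8 6 6 4 → sum 36
  kept (positions 1,3,...): 0 3 6 7 0 3 2 3 → sum 24
Total = 60.
60 mod 10 = 0, so the number is valid.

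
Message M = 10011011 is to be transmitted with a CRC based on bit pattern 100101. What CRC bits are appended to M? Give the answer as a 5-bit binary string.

10110

Append 5 zeros: 1001101100000. Divide by 100101 (XOR where the leading bit is 1):
  pos 0: 100110 XOR 100101 = 000011
  pos 4: 111100 XOR 100101 = 011001
  pos 5: 110010 XOR 100101 = 010111
  pos 6: 101110 XOR 100101 = 001011
Remainder (last 5 bits) = 10110. This is the CRC / FCS.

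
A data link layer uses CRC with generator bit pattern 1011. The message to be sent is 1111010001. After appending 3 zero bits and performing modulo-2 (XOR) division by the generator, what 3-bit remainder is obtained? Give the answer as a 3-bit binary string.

Append 3 zeros: 1111010001000. Divide by 1011 (XOR where the leading bit is 1):
  pos 0: 1111 XOR 1011 = 0100
  pos 1: 1000 XOR 1011 = 0011
  pos 3: 1110 XOR 1011 = 0101
  pos 4: 1010 XOR 1011 = 0001
  pos 7: 1010 XOR 1011 = 0001
Remainder (last 3 bits) = 100. This is the CRC / FCS.

100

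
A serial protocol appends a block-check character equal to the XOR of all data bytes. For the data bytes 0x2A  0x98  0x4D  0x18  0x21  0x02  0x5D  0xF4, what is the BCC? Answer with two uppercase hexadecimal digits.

6D

XOR the bytes together:
  start with 0x2A
  0x2A ⊕ 0x98 = 0xB2
  0xB2 ⊕ 0x4D = 0xFF
  0xFF ⊕ 0x18 = 0xE7
  0xE7 ⊕ 0x21 = 0xC6
  0xC6 ⊕ 0x02 = 0xC4
  0xC4 ⊕ 0x5D = 0x99
  0x99 ⊕ 0xF4 = 0x6D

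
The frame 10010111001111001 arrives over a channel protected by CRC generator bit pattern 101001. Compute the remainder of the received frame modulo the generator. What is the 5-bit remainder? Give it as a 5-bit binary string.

11010

Modulo-2 division of 10010111001111001 by 101001:
  pos 0: 100101 XOR 101001 = 001100
  pos 2: 110011 XOR 101001 = 011010
  pos 3: 110100 XOR 101001 = 011101
  pos 4: 111010 XOR 101001 = 010011
  pos 5: 100111 XOR 101001 = 001110
  pos 7: 111011 XOR 101001 = 010010
  pos 8: 100101 XOR 101001 = 001100
  pos 10: 110000 XOR 101001 = 011001
  pos 11: 110011 XOR 101001 = 011010
Remainder = 11010 (nonzero — an error is detected).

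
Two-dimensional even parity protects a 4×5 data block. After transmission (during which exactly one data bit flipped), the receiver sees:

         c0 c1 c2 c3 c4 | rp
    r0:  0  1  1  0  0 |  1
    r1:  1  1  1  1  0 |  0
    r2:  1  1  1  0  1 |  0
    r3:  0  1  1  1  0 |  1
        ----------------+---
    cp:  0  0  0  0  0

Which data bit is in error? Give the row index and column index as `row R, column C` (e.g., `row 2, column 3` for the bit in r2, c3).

row 0, column 4

Recompute each row's even parity and compare to rp:
  r0: data parity 0, sent rp 1 → mismatch
  r1: data parity 0, sent rp 0 → ok
  r2: data parity 0, sent rp 0 → ok
  r3: data parity 1, sent rp 1 → ok
Recompute each column's even parity and compare to cp:
  c0: data parity 0, sent cp 0 → ok
  c1: data parity 0, sent cp 0 → ok
  c2: data parity 0, sent cp 0 → ok
  c3: data parity 0, sent cp 0 → ok
  c4: data parity 1, sent cp 0 → mismatch
Exactly one row (r0) and one column (c4) fail → the flipped bit is at their intersection.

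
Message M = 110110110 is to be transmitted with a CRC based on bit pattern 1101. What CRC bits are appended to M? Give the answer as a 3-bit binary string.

101

Append 3 zeros: 110110110000. Divide by 1101 (XOR where the leading bit is 1):
  pos 0: 1101 XOR 1101 = 0000
  pos 4: 1011 XOR 1101 = 0110
  pos 5: 1100 XOR 1101 = 0001
  pos 8: 1000 XOR 1101 = 0101
Remainder (last 3 bits) = 101. This is the CRC / FCS.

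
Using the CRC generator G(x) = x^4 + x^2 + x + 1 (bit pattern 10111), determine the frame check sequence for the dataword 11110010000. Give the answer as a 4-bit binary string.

Append 4 zeros: 111100100000000. Divide by 10111 (XOR where the leading bit is 1):
  pos 0: 11110 XOR 10111 = 01001
  pos 1: 10010 XOR 10111 = 00101
  pos 3: 10110 XOR 10111 = 00001
  pos 7: 10000 XOR 10111 = 00111
  pos 9: 11100 XOR 10111 = 01011
  pos 10: 10110 XOR 10111 = 00001
Remainder (last 4 bits) = 0001. This is the CRC / FCS.

0001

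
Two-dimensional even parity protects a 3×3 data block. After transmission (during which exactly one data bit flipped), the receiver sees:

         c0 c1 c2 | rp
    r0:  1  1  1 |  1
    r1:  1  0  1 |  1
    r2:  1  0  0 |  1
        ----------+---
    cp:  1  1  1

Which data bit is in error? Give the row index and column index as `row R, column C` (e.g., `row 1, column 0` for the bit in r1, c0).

row 1, column 2

Recompute each row's even parity and compare to rp:
  r0: data parity 1, sent rp 1 → ok
  r1: data parity 0, sent rp 1 → mismatch
  r2: data parity 1, sent rp 1 → ok
Recompute each column's even parity and compare to cp:
  c0: data parity 1, sent cp 1 → ok
  c1: data parity 1, sent cp 1 → ok
  c2: data parity 0, sent cp 1 → mismatch
Exactly one row (r1) and one column (c2) fail → the flipped bit is at their intersection.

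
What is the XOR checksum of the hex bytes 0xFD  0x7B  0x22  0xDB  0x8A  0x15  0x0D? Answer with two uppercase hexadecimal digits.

XOR the bytes together:
  start with 0xFD
  0xFD ⊕ 0x7B = 0x86
  0x86 ⊕ 0x22 = 0xA4
  0xA4 ⊕ 0xDB = 0x7F
  0x7F ⊕ 0x8A = 0xF5
  0xF5 ⊕ 0x15 = 0xE0
  0xE0 ⊕ 0x0D = 0xED

ED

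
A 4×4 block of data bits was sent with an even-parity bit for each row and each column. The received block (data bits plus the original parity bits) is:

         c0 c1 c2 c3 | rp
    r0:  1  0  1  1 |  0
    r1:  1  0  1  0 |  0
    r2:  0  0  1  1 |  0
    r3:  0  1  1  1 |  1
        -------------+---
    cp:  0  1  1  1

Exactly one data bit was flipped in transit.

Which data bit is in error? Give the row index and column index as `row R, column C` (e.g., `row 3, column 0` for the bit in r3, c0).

Recompute each row's even parity and compare to rp:
  r0: data parity 1, sent rp 0 → mismatch
  r1: data parity 0, sent rp 0 → ok
  r2: data parity 0, sent rp 0 → ok
  r3: data parity 1, sent rp 1 → ok
Recompute each column's even parity and compare to cp:
  c0: data parity 0, sent cp 0 → ok
  c1: data parity 1, sent cp 1 → ok
  c2: data parity 0, sent cp 1 → mismatch
  c3: data parity 1, sent cp 1 → ok
Exactly one row (r0) and one column (c2) fail → the flipped bit is at their intersection.

row 0, column 2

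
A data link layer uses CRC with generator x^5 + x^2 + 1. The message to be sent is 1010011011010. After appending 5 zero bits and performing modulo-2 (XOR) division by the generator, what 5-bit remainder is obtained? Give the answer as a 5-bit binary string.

Append 5 zeros: 101001101101000000. Divide by 100101 (XOR where the leading bit is 1):
  pos 0: 101001 XOR 100101 = 001100
  pos 2: 110010 XOR 100101 = 010111
  pos 3: 101111 XOR 100101 = 001010
  pos 5: 101010 XOR 100101 = 001111
  pos 7: 111110 XOR 100101 = 011011
  pos 8: 110110 XOR 100101 = 010011
  pos 9: 100110 XOR 100101 = 000011
Remainder (last 5 bits) = 11000. This is the CRC / FCS.

11000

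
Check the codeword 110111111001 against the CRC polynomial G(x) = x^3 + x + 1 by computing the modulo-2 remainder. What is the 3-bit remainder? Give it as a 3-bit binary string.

Modulo-2 division of 110111111001 by 1011:
  pos 0: 1101 XOR 1011 = 0110
  pos 1: 1101 XOR 1011 = 0110
  pos 2: 1101 XOR 1011 = 0110
  pos 3: 1101 XOR 1011 = 0110
  pos 4: 1101 XOR 1011 = 0110
  pos 5: 1101 XOR 1011 = 0110
  pos 6: 1100 XOR 1011 = 0111
  pos 7: 1110 XOR 1011 = 0101
  pos 8: 1011 XOR 1011 = 0000
Remainder = 000 (zero — the frame passes the CRC check).

000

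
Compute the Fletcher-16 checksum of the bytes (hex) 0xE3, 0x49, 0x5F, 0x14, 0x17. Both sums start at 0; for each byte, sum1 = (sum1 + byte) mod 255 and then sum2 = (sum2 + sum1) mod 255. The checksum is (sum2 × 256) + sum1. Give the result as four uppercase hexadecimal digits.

F5B7

Running sums (mod 255):
  after byte 0 (0xE3): sum1=227, sum2=227
  after byte 1 (0x49): sum1=45, sum2=17
  after byte 2 (0x5F): sum1=140, sum2=157
  after byte 3 (0x14): sum1=160, sum2=62
  after byte 4 (0x17): sum1=183, sum2=245
Checksum = sum2·256 + sum1 = 245·256 + 183 = 62903 = 0xF5B7.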